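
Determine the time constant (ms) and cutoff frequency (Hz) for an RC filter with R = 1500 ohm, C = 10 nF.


Time constant: tau = R * C.
tau = 1500 * 1.00e-08 = 1.5e-05 s
tau = 0.015 ms
Cutoff frequency: fc = 1 / (2*pi*R*C).
fc = 1 / (2*pi*1.5e-05) = 10610.33 Hz

tau = 0.015 ms, fc = 10610.33 Hz


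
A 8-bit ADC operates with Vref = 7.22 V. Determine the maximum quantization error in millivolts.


The maximum quantization error is +/- LSB/2.
LSB = Vref / 2^n = 7.22 / 256 = 0.02820312 V
Max error = LSB / 2 = 0.02820312 / 2 = 0.01410156 V
Max error = 14.1016 mV

14.1016 mV


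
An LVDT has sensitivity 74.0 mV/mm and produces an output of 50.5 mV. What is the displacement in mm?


Displacement = Vout / sensitivity.
d = 50.5 / 74.0
d = 0.682 mm

0.682 mm


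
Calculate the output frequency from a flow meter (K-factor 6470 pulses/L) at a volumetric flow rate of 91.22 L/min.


Frequency = K * Q / 60 (converting L/min to L/s).
f = 6470 * 91.22 / 60
f = 590193.4 / 60
f = 9836.56 Hz

9836.56 Hz


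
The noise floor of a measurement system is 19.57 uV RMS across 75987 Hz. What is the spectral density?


Noise spectral density = Vrms / sqrt(BW).
NSD = 19.57 / sqrt(75987)
NSD = 19.57 / 275.6574
NSD = 0.071 uV/sqrt(Hz)

0.071 uV/sqrt(Hz)


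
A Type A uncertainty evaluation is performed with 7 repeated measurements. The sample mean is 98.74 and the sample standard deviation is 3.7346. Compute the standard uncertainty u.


The standard uncertainty for Type A evaluation is u = s / sqrt(n).
u = 3.7346 / sqrt(7)
u = 3.7346 / 2.6458
u = 1.4115

1.4115


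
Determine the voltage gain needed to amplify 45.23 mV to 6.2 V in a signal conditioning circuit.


Gain = Vout / Vin (converting to same units).
G = 6.2 V / 45.23 mV
G = 6200.0 mV / 45.23 mV
G = 137.08

137.08


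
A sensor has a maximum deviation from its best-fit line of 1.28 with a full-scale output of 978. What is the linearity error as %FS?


Linearity error = (max deviation / full scale) * 100%.
Linearity = (1.28 / 978) * 100
Linearity = 0.131 %FS

0.131 %FS


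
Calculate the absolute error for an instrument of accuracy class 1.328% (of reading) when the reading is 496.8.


Absolute error = (accuracy% / 100) * reading.
Error = (1.328 / 100) * 496.8
Error = 0.01328 * 496.8
Error = 6.5975

6.5975


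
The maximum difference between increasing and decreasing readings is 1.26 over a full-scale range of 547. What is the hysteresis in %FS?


Hysteresis = (max difference / full scale) * 100%.
H = (1.26 / 547) * 100
H = 0.23 %FS

0.23 %FS


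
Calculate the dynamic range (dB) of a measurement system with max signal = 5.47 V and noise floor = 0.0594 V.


Dynamic range = 20 * log10(Vmax / Vnoise).
DR = 20 * log10(5.47 / 0.0594)
DR = 20 * log10(92.09)
DR = 39.28 dB

39.28 dB


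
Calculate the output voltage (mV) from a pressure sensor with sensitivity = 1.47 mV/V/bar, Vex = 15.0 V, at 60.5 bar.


Output = sensitivity * Vex * P.
Vout = 1.47 * 15.0 * 60.5
Vout = 22.05 * 60.5
Vout = 1334.03 mV

1334.03 mV


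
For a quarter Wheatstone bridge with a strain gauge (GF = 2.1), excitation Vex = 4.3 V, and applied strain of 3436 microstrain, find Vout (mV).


Quarter bridge output: Vout = (GF * epsilon * Vex) / 4.
Vout = (2.1 * 3436e-6 * 4.3) / 4
Vout = 0.03102708 / 4 V
Vout = 0.00775677 V = 7.7568 mV

7.7568 mV


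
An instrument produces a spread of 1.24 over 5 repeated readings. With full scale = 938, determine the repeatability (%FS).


Repeatability = (spread / full scale) * 100%.
R = (1.24 / 938) * 100
R = 0.132 %FS

0.132 %FS


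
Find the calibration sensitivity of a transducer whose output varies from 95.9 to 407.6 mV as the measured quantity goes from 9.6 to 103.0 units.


Sensitivity = (y2 - y1) / (x2 - x1).
S = (407.6 - 95.9) / (103.0 - 9.6)
S = 311.7 / 93.4
S = 3.3373 mV/unit

3.3373 mV/unit


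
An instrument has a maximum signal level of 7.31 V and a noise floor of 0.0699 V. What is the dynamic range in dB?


Dynamic range = 20 * log10(Vmax / Vnoise).
DR = 20 * log10(7.31 / 0.0699)
DR = 20 * log10(104.58)
DR = 40.39 dB

40.39 dB


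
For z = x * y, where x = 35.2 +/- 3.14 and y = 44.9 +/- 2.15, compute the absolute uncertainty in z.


For a product z = x*y, the relative uncertainty is:
uz/z = sqrt((ux/x)^2 + (uy/y)^2)
Relative uncertainties: ux/x = 3.14/35.2 = 0.089205
uy/y = 2.15/44.9 = 0.047884
z = 35.2 * 44.9 = 1580.5
uz = 1580.5 * sqrt(0.089205^2 + 0.047884^2) = 160.014

160.014


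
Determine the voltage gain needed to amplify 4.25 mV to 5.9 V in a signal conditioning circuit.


Gain = Vout / Vin (converting to same units).
G = 5.9 V / 4.25 mV
G = 5900.0 mV / 4.25 mV
G = 1388.24

1388.24


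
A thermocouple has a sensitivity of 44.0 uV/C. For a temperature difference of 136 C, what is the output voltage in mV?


The thermocouple output V = sensitivity * dT.
V = 44.0 uV/C * 136 C
V = 5984.0 uV
V = 5.984 mV

5.984 mV


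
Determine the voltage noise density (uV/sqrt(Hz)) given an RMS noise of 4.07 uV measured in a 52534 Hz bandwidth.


Noise spectral density = Vrms / sqrt(BW).
NSD = 4.07 / sqrt(52534)
NSD = 4.07 / 229.203
NSD = 0.0178 uV/sqrt(Hz)

0.0178 uV/sqrt(Hz)


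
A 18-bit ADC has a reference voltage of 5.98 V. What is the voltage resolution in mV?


The resolution (LSB) of an ADC is Vref / 2^n.
LSB = 5.98 / 2^18
LSB = 5.98 / 262144
LSB = 2.281e-05 V = 0.02281189 mV

0.02281189 mV


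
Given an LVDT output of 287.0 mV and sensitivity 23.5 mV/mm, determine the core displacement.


Displacement = Vout / sensitivity.
d = 287.0 / 23.5
d = 12.213 mm

12.213 mm


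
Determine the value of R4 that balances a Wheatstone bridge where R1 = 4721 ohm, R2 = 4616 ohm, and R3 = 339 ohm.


At balance: R1*R4 = R2*R3, so R4 = R2*R3/R1.
R4 = 4616 * 339 / 4721
R4 = 1564824 / 4721
R4 = 331.46 ohm

331.46 ohm


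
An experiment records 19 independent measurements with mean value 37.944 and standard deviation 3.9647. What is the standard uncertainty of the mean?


The standard uncertainty for Type A evaluation is u = s / sqrt(n).
u = 3.9647 / sqrt(19)
u = 3.9647 / 4.3589
u = 0.9096

0.9096


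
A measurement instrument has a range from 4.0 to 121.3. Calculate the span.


Span = upper range - lower range.
Span = 121.3 - (4.0)
Span = 117.3

117.3


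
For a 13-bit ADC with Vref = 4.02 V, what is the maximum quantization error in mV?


The maximum quantization error is +/- LSB/2.
LSB = Vref / 2^n = 4.02 / 8192 = 0.00049072 V
Max error = LSB / 2 = 0.00049072 / 2 = 0.00024536 V
Max error = 0.2454 mV

0.2454 mV


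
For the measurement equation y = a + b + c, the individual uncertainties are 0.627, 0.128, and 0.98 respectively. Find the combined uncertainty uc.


For a sum of independent quantities, uc = sqrt(u1^2 + u2^2 + u3^2).
uc = sqrt(0.627^2 + 0.128^2 + 0.98^2)
uc = sqrt(0.393129 + 0.016384 + 0.9604)
uc = 1.1704

1.1704


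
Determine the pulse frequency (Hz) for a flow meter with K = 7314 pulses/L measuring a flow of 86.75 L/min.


Frequency = K * Q / 60 (converting L/min to L/s).
f = 7314 * 86.75 / 60
f = 634489.5 / 60
f = 10574.83 Hz

10574.83 Hz


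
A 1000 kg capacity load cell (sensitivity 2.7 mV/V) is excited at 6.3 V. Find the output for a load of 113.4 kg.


Vout = rated_output * Vex * (load / capacity).
Vout = 2.7 * 6.3 * (113.4 / 1000)
Vout = 2.7 * 6.3 * 0.1134
Vout = 1.929 mV

1.929 mV


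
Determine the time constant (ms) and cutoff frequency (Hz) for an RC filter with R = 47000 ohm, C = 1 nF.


Time constant: tau = R * C.
tau = 47000 * 1.00e-09 = 4.7e-05 s
tau = 0.047 ms
Cutoff frequency: fc = 1 / (2*pi*R*C).
fc = 1 / (2*pi*4.7e-05) = 3386.28 Hz

tau = 0.047 ms, fc = 3386.28 Hz


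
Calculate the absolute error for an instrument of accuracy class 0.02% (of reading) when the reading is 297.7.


Absolute error = (accuracy% / 100) * reading.
Error = (0.02 / 100) * 297.7
Error = 0.0002 * 297.7
Error = 0.0595

0.0595


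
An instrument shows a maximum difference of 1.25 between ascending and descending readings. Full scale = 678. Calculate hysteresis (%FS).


Hysteresis = (max difference / full scale) * 100%.
H = (1.25 / 678) * 100
H = 0.184 %FS

0.184 %FS


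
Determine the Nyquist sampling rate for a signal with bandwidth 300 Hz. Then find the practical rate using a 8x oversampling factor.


By Nyquist theorem, fs_min = 2 * fmax.
fs_min = 2 * 300 = 600 Hz
Practical rate = 8 * fs_min = 8 * 600 = 4800 Hz

fs_min = 600 Hz, fs_practical = 4800 Hz


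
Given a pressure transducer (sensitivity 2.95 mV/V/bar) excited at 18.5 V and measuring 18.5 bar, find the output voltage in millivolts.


Output = sensitivity * Vex * P.
Vout = 2.95 * 18.5 * 18.5
Vout = 54.575 * 18.5
Vout = 1009.64 mV

1009.64 mV


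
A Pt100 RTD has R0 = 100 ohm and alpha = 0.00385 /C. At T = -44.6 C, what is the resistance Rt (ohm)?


The RTD equation: Rt = R0 * (1 + alpha * T).
Rt = 100 * (1 + 0.00385 * -44.6)
Rt = 100 * (1 + -0.17171)
Rt = 100 * 0.82829
Rt = 82.829 ohm

82.829 ohm


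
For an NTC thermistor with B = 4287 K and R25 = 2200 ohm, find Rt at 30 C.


NTC thermistor equation: Rt = R25 * exp(B * (1/T - 1/T25)).
T in Kelvin: 303.15 K, T25 = 298.15 K
1/T - 1/T25 = 1/303.15 - 1/298.15 = -5.532e-05
B * (1/T - 1/T25) = 4287 * -5.532e-05 = -0.2372
Rt = 2200 * exp(-0.2372) = 1735.5 ohm

1735.5 ohm


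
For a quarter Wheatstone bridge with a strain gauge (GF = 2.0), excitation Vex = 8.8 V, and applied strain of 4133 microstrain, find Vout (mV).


Quarter bridge output: Vout = (GF * epsilon * Vex) / 4.
Vout = (2.0 * 4133e-6 * 8.8) / 4
Vout = 0.0727408 / 4 V
Vout = 0.0181852 V = 18.1852 mV

18.1852 mV


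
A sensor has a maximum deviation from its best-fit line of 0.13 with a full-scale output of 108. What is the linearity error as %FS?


Linearity error = (max deviation / full scale) * 100%.
Linearity = (0.13 / 108) * 100
Linearity = 0.12 %FS

0.12 %FS


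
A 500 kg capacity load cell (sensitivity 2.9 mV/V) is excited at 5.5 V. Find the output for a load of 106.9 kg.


Vout = rated_output * Vex * (load / capacity).
Vout = 2.9 * 5.5 * (106.9 / 500)
Vout = 2.9 * 5.5 * 0.2138
Vout = 3.41 mV

3.41 mV


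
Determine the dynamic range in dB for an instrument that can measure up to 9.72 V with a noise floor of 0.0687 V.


Dynamic range = 20 * log10(Vmax / Vnoise).
DR = 20 * log10(9.72 / 0.0687)
DR = 20 * log10(141.48)
DR = 43.01 dB

43.01 dB


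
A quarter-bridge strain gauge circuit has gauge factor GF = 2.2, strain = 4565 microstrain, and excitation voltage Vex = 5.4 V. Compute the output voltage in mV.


Quarter bridge output: Vout = (GF * epsilon * Vex) / 4.
Vout = (2.2 * 4565e-6 * 5.4) / 4
Vout = 0.0542322 / 4 V
Vout = 0.01355805 V = 13.558 mV

13.558 mV


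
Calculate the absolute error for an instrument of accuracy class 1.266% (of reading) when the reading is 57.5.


Absolute error = (accuracy% / 100) * reading.
Error = (1.266 / 100) * 57.5
Error = 0.01266 * 57.5
Error = 0.7279

0.7279


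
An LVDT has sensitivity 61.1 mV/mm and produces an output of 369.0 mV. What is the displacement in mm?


Displacement = Vout / sensitivity.
d = 369.0 / 61.1
d = 6.039 mm

6.039 mm


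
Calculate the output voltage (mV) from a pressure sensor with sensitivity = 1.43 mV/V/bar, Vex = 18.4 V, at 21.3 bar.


Output = sensitivity * Vex * P.
Vout = 1.43 * 18.4 * 21.3
Vout = 26.312 * 21.3
Vout = 560.45 mV

560.45 mV


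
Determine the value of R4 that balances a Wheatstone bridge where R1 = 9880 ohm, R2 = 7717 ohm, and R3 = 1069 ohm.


At balance: R1*R4 = R2*R3, so R4 = R2*R3/R1.
R4 = 7717 * 1069 / 9880
R4 = 8249473 / 9880
R4 = 834.97 ohm

834.97 ohm


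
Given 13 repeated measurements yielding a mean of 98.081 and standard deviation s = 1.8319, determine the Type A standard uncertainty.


The standard uncertainty for Type A evaluation is u = s / sqrt(n).
u = 1.8319 / sqrt(13)
u = 1.8319 / 3.6056
u = 0.5081

0.5081


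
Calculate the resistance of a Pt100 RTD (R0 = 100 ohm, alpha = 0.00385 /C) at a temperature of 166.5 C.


The RTD equation: Rt = R0 * (1 + alpha * T).
Rt = 100 * (1 + 0.00385 * 166.5)
Rt = 100 * (1 + 0.641025)
Rt = 100 * 1.641025
Rt = 164.102 ohm

164.102 ohm


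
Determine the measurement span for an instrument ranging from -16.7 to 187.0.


Span = upper range - lower range.
Span = 187.0 - (-16.7)
Span = 203.7

203.7


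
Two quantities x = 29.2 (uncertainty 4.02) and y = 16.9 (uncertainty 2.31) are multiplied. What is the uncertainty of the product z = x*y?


For a product z = x*y, the relative uncertainty is:
uz/z = sqrt((ux/x)^2 + (uy/y)^2)
Relative uncertainties: ux/x = 4.02/29.2 = 0.137671
uy/y = 2.31/16.9 = 0.136686
z = 29.2 * 16.9 = 493.5
uz = 493.5 * sqrt(0.137671^2 + 0.136686^2) = 95.736

95.736


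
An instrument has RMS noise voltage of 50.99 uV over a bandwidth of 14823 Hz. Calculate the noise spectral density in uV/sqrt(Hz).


Noise spectral density = Vrms / sqrt(BW).
NSD = 50.99 / sqrt(14823)
NSD = 50.99 / 121.7497
NSD = 0.4188 uV/sqrt(Hz)

0.4188 uV/sqrt(Hz)


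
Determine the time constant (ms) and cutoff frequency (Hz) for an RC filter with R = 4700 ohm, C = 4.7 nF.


Time constant: tau = R * C.
tau = 4700 * 4.70e-09 = 2.209e-05 s
tau = 0.0221 ms
Cutoff frequency: fc = 1 / (2*pi*R*C).
fc = 1 / (2*pi*2.209e-05) = 7204.84 Hz

tau = 0.0221 ms, fc = 7204.84 Hz


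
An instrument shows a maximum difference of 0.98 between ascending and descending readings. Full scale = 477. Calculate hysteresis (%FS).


Hysteresis = (max difference / full scale) * 100%.
H = (0.98 / 477) * 100
H = 0.205 %FS

0.205 %FS


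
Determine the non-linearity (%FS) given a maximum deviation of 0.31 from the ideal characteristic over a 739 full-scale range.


Linearity error = (max deviation / full scale) * 100%.
Linearity = (0.31 / 739) * 100
Linearity = 0.042 %FS

0.042 %FS


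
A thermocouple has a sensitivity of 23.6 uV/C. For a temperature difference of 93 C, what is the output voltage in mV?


The thermocouple output V = sensitivity * dT.
V = 23.6 uV/C * 93 C
V = 2194.8 uV
V = 2.195 mV

2.195 mV


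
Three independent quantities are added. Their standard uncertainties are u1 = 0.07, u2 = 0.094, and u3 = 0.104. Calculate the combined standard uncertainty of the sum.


For a sum of independent quantities, uc = sqrt(u1^2 + u2^2 + u3^2).
uc = sqrt(0.07^2 + 0.094^2 + 0.104^2)
uc = sqrt(0.0049 + 0.008836 + 0.010816)
uc = 0.1567

0.1567


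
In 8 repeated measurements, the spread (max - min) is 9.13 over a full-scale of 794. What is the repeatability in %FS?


Repeatability = (spread / full scale) * 100%.
R = (9.13 / 794) * 100
R = 1.15 %FS

1.15 %FS


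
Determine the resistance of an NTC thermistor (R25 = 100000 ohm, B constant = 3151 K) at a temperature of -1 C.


NTC thermistor equation: Rt = R25 * exp(B * (1/T - 1/T25)).
T in Kelvin: 272.15 K, T25 = 298.15 K
1/T - 1/T25 = 1/272.15 - 1/298.15 = 0.00032043
B * (1/T - 1/T25) = 3151 * 0.00032043 = 1.0097
Rt = 100000 * exp(1.0097) = 274469.0 ohm

274469.0 ohm


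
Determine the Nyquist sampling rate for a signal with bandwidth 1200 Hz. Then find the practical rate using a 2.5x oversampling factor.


By Nyquist theorem, fs_min = 2 * fmax.
fs_min = 2 * 1200 = 2400 Hz
Practical rate = 2.5 * fs_min = 2.5 * 2400 = 6000 Hz

fs_min = 2400 Hz, fs_practical = 6000 Hz


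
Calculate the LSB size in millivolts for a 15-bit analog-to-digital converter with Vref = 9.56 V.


The resolution (LSB) of an ADC is Vref / 2^n.
LSB = 9.56 / 2^15
LSB = 9.56 / 32768
LSB = 0.00029175 V = 0.29174805 mV

0.29174805 mV


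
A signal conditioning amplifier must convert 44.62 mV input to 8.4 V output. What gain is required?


Gain = Vout / Vin (converting to same units).
G = 8.4 V / 44.62 mV
G = 8400.0 mV / 44.62 mV
G = 188.26

188.26


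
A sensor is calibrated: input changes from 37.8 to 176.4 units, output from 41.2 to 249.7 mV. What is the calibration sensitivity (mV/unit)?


Sensitivity = (y2 - y1) / (x2 - x1).
S = (249.7 - 41.2) / (176.4 - 37.8)
S = 208.5 / 138.6
S = 1.5043 mV/unit

1.5043 mV/unit


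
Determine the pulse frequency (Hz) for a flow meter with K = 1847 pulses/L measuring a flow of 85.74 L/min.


Frequency = K * Q / 60 (converting L/min to L/s).
f = 1847 * 85.74 / 60
f = 158361.78 / 60
f = 2639.36 Hz

2639.36 Hz


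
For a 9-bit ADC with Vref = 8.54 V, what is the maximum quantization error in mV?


The maximum quantization error is +/- LSB/2.
LSB = Vref / 2^n = 8.54 / 512 = 0.01667969 V
Max error = LSB / 2 = 0.01667969 / 2 = 0.00833984 V
Max error = 8.3398 mV

8.3398 mV


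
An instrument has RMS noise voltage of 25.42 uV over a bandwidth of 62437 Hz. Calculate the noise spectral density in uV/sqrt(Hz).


Noise spectral density = Vrms / sqrt(BW).
NSD = 25.42 / sqrt(62437)
NSD = 25.42 / 249.874
NSD = 0.1017 uV/sqrt(Hz)

0.1017 uV/sqrt(Hz)


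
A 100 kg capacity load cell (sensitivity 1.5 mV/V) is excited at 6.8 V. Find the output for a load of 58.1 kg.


Vout = rated_output * Vex * (load / capacity).
Vout = 1.5 * 6.8 * (58.1 / 100)
Vout = 1.5 * 6.8 * 0.581
Vout = 5.926 mV

5.926 mV


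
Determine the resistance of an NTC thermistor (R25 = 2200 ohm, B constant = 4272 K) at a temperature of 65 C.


NTC thermistor equation: Rt = R25 * exp(B * (1/T - 1/T25)).
T in Kelvin: 338.15 K, T25 = 298.15 K
1/T - 1/T25 = 1/338.15 - 1/298.15 = -0.00039675
B * (1/T - 1/T25) = 4272 * -0.00039675 = -1.6949
Rt = 2200 * exp(-1.6949) = 404.0 ohm

404.0 ohm


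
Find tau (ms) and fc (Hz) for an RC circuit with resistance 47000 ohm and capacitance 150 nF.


Time constant: tau = R * C.
tau = 47000 * 1.50e-07 = 0.00705 s
tau = 7.05 ms
Cutoff frequency: fc = 1 / (2*pi*R*C).
fc = 1 / (2*pi*0.00705) = 22.58 Hz

tau = 7.05 ms, fc = 22.58 Hz


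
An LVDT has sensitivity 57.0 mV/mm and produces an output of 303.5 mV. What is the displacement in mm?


Displacement = Vout / sensitivity.
d = 303.5 / 57.0
d = 5.325 mm

5.325 mm


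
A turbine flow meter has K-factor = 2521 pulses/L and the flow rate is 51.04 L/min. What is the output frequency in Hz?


Frequency = K * Q / 60 (converting L/min to L/s).
f = 2521 * 51.04 / 60
f = 128671.84 / 60
f = 2144.53 Hz

2144.53 Hz


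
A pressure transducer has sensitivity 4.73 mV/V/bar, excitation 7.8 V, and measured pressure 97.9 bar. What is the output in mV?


Output = sensitivity * Vex * P.
Vout = 4.73 * 7.8 * 97.9
Vout = 36.894 * 97.9
Vout = 3611.92 mV

3611.92 mV


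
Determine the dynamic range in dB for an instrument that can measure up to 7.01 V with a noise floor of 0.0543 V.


Dynamic range = 20 * log10(Vmax / Vnoise).
DR = 20 * log10(7.01 / 0.0543)
DR = 20 * log10(129.1)
DR = 42.22 dB

42.22 dB


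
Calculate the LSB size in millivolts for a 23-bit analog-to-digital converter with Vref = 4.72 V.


The resolution (LSB) of an ADC is Vref / 2^n.
LSB = 4.72 / 2^23
LSB = 4.72 / 8388608
LSB = 5.6e-07 V = 0.00056267 mV

0.00056267 mV


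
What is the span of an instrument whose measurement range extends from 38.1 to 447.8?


Span = upper range - lower range.
Span = 447.8 - (38.1)
Span = 409.7

409.7


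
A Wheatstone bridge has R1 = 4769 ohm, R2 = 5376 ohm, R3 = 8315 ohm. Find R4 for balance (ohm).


At balance: R1*R4 = R2*R3, so R4 = R2*R3/R1.
R4 = 5376 * 8315 / 4769
R4 = 44701440 / 4769
R4 = 9373.34 ohm

9373.34 ohm


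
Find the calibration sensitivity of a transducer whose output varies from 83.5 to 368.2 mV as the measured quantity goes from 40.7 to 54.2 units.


Sensitivity = (y2 - y1) / (x2 - x1).
S = (368.2 - 83.5) / (54.2 - 40.7)
S = 284.7 / 13.5
S = 21.0889 mV/unit

21.0889 mV/unit


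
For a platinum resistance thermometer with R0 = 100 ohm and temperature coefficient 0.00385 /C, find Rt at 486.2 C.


The RTD equation: Rt = R0 * (1 + alpha * T).
Rt = 100 * (1 + 0.00385 * 486.2)
Rt = 100 * (1 + 1.87187)
Rt = 100 * 2.87187
Rt = 287.187 ohm

287.187 ohm


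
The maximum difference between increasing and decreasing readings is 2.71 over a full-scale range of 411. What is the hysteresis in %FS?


Hysteresis = (max difference / full scale) * 100%.
H = (2.71 / 411) * 100
H = 0.659 %FS

0.659 %FS


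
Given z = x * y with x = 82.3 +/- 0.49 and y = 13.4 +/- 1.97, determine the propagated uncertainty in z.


For a product z = x*y, the relative uncertainty is:
uz/z = sqrt((ux/x)^2 + (uy/y)^2)
Relative uncertainties: ux/x = 0.49/82.3 = 0.005954
uy/y = 1.97/13.4 = 0.147015
z = 82.3 * 13.4 = 1102.8
uz = 1102.8 * sqrt(0.005954^2 + 0.147015^2) = 162.264

162.264


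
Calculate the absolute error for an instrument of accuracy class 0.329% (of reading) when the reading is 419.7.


Absolute error = (accuracy% / 100) * reading.
Error = (0.329 / 100) * 419.7
Error = 0.00329 * 419.7
Error = 1.3808

1.3808


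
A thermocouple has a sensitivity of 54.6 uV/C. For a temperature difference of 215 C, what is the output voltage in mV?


The thermocouple output V = sensitivity * dT.
V = 54.6 uV/C * 215 C
V = 11739.0 uV
V = 11.739 mV

11.739 mV


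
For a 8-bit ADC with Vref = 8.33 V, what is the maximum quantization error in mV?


The maximum quantization error is +/- LSB/2.
LSB = Vref / 2^n = 8.33 / 256 = 0.03253906 V
Max error = LSB / 2 = 0.03253906 / 2 = 0.01626953 V
Max error = 16.2695 mV

16.2695 mV


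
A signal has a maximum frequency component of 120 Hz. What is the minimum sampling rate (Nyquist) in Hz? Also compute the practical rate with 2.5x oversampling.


By Nyquist theorem, fs_min = 2 * fmax.
fs_min = 2 * 120 = 240 Hz
Practical rate = 2.5 * fs_min = 2.5 * 240 = 600 Hz

fs_min = 240 Hz, fs_practical = 600 Hz


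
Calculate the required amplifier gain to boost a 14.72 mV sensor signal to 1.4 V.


Gain = Vout / Vin (converting to same units).
G = 1.4 V / 14.72 mV
G = 1400.0 mV / 14.72 mV
G = 95.11

95.11


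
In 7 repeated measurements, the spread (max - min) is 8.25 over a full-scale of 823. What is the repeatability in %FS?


Repeatability = (spread / full scale) * 100%.
R = (8.25 / 823) * 100
R = 1.002 %FS

1.002 %FS


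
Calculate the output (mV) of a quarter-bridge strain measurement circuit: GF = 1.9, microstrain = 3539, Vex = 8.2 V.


Quarter bridge output: Vout = (GF * epsilon * Vex) / 4.
Vout = (1.9 * 3539e-6 * 8.2) / 4
Vout = 0.05513762 / 4 V
Vout = 0.0137844 V = 13.7844 mV

13.7844 mV


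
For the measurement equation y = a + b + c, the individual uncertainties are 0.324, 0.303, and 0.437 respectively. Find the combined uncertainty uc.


For a sum of independent quantities, uc = sqrt(u1^2 + u2^2 + u3^2).
uc = sqrt(0.324^2 + 0.303^2 + 0.437^2)
uc = sqrt(0.104976 + 0.091809 + 0.190969)
uc = 0.6227

0.6227


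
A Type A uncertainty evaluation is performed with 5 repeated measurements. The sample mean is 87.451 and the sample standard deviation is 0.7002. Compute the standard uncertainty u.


The standard uncertainty for Type A evaluation is u = s / sqrt(n).
u = 0.7002 / sqrt(5)
u = 0.7002 / 2.2361
u = 0.3131

0.3131


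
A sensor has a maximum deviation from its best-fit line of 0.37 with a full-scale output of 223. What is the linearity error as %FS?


Linearity error = (max deviation / full scale) * 100%.
Linearity = (0.37 / 223) * 100
Linearity = 0.166 %FS

0.166 %FS


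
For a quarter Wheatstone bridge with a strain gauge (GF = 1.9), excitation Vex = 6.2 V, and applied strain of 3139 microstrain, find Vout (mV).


Quarter bridge output: Vout = (GF * epsilon * Vex) / 4.
Vout = (1.9 * 3139e-6 * 6.2) / 4
Vout = 0.03697742 / 4 V
Vout = 0.00924435 V = 9.2444 mV

9.2444 mV


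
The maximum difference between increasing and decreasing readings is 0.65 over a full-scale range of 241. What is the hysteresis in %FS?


Hysteresis = (max difference / full scale) * 100%.
H = (0.65 / 241) * 100
H = 0.27 %FS

0.27 %FS


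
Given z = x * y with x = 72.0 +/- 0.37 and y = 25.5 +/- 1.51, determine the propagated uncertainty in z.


For a product z = x*y, the relative uncertainty is:
uz/z = sqrt((ux/x)^2 + (uy/y)^2)
Relative uncertainties: ux/x = 0.37/72.0 = 0.005139
uy/y = 1.51/25.5 = 0.059216
z = 72.0 * 25.5 = 1836.0
uz = 1836.0 * sqrt(0.005139^2 + 0.059216^2) = 109.129

109.129


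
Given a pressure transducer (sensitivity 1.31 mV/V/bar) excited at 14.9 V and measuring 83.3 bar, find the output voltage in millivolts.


Output = sensitivity * Vex * P.
Vout = 1.31 * 14.9 * 83.3
Vout = 19.519 * 83.3
Vout = 1625.93 mV

1625.93 mV


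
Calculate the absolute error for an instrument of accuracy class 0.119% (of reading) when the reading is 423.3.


Absolute error = (accuracy% / 100) * reading.
Error = (0.119 / 100) * 423.3
Error = 0.00119 * 423.3
Error = 0.5037

0.5037


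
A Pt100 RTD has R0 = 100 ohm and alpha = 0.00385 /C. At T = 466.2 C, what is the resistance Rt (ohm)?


The RTD equation: Rt = R0 * (1 + alpha * T).
Rt = 100 * (1 + 0.00385 * 466.2)
Rt = 100 * (1 + 1.79487)
Rt = 100 * 2.79487
Rt = 279.487 ohm

279.487 ohm


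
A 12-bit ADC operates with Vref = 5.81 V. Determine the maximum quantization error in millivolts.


The maximum quantization error is +/- LSB/2.
LSB = Vref / 2^n = 5.81 / 4096 = 0.00141846 V
Max error = LSB / 2 = 0.00141846 / 2 = 0.00070923 V
Max error = 0.7092 mV

0.7092 mV


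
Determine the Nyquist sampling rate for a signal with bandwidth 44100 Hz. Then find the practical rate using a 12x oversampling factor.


By Nyquist theorem, fs_min = 2 * fmax.
fs_min = 2 * 44100 = 88200 Hz
Practical rate = 12 * fs_min = 12 * 88200 = 1058400 Hz

fs_min = 88200 Hz, fs_practical = 1058400 Hz


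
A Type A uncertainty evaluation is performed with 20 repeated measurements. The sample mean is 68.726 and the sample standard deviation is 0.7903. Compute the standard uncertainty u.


The standard uncertainty for Type A evaluation is u = s / sqrt(n).
u = 0.7903 / sqrt(20)
u = 0.7903 / 4.4721
u = 0.1767

0.1767


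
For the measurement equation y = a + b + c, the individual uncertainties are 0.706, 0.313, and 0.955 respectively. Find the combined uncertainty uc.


For a sum of independent quantities, uc = sqrt(u1^2 + u2^2 + u3^2).
uc = sqrt(0.706^2 + 0.313^2 + 0.955^2)
uc = sqrt(0.498436 + 0.097969 + 0.912025)
uc = 1.2282

1.2282


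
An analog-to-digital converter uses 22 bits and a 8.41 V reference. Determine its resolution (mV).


The resolution (LSB) of an ADC is Vref / 2^n.
LSB = 8.41 / 2^22
LSB = 8.41 / 4194304
LSB = 2.01e-06 V = 0.0020051 mV

0.0020051 mV


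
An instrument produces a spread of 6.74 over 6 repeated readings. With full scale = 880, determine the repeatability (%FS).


Repeatability = (spread / full scale) * 100%.
R = (6.74 / 880) * 100
R = 0.766 %FS

0.766 %FS


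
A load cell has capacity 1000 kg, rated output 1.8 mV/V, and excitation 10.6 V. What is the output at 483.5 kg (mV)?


Vout = rated_output * Vex * (load / capacity).
Vout = 1.8 * 10.6 * (483.5 / 1000)
Vout = 1.8 * 10.6 * 0.4835
Vout = 9.225 mV

9.225 mV


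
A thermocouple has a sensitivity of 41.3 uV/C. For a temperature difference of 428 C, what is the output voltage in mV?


The thermocouple output V = sensitivity * dT.
V = 41.3 uV/C * 428 C
V = 17676.4 uV
V = 17.676 mV

17.676 mV


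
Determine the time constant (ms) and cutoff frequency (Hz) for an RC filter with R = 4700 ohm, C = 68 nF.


Time constant: tau = R * C.
tau = 4700 * 6.80e-08 = 0.0003196 s
tau = 0.3196 ms
Cutoff frequency: fc = 1 / (2*pi*R*C).
fc = 1 / (2*pi*0.0003196) = 497.98 Hz

tau = 0.3196 ms, fc = 497.98 Hz


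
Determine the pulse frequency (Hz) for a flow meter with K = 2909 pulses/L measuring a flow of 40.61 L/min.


Frequency = K * Q / 60 (converting L/min to L/s).
f = 2909 * 40.61 / 60
f = 118134.49 / 60
f = 1968.91 Hz

1968.91 Hz


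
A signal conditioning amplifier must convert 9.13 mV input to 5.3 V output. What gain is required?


Gain = Vout / Vin (converting to same units).
G = 5.3 V / 9.13 mV
G = 5300.0 mV / 9.13 mV
G = 580.5

580.5


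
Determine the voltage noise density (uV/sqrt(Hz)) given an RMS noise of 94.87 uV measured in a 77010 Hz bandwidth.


Noise spectral density = Vrms / sqrt(BW).
NSD = 94.87 / sqrt(77010)
NSD = 94.87 / 277.5068
NSD = 0.3419 uV/sqrt(Hz)

0.3419 uV/sqrt(Hz)


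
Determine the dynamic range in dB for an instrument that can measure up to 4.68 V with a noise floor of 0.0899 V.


Dynamic range = 20 * log10(Vmax / Vnoise).
DR = 20 * log10(4.68 / 0.0899)
DR = 20 * log10(52.06)
DR = 34.33 dB

34.33 dB


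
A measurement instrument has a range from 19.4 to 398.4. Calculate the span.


Span = upper range - lower range.
Span = 398.4 - (19.4)
Span = 379.0

379.0


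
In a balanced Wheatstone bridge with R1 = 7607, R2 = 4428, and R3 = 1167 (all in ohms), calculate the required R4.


At balance: R1*R4 = R2*R3, so R4 = R2*R3/R1.
R4 = 4428 * 1167 / 7607
R4 = 5167476 / 7607
R4 = 679.31 ohm

679.31 ohm


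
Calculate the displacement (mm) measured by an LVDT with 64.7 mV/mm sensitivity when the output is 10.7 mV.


Displacement = Vout / sensitivity.
d = 10.7 / 64.7
d = 0.165 mm

0.165 mm


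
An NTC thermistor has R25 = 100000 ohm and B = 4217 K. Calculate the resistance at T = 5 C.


NTC thermistor equation: Rt = R25 * exp(B * (1/T - 1/T25)).
T in Kelvin: 278.15 K, T25 = 298.15 K
1/T - 1/T25 = 1/278.15 - 1/298.15 = 0.00024117
B * (1/T - 1/T25) = 4217 * 0.00024117 = 1.017
Rt = 100000 * exp(1.017) = 276488.0 ohm

276488.0 ohm


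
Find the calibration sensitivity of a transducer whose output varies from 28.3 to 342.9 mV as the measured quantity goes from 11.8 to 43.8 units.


Sensitivity = (y2 - y1) / (x2 - x1).
S = (342.9 - 28.3) / (43.8 - 11.8)
S = 314.6 / 32.0
S = 9.8313 mV/unit

9.8313 mV/unit


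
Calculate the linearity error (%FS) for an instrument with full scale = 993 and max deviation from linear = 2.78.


Linearity error = (max deviation / full scale) * 100%.
Linearity = (2.78 / 993) * 100
Linearity = 0.28 %FS

0.28 %FS


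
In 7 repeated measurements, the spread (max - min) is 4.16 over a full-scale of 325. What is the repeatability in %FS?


Repeatability = (spread / full scale) * 100%.
R = (4.16 / 325) * 100
R = 1.28 %FS

1.28 %FS


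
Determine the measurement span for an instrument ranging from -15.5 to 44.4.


Span = upper range - lower range.
Span = 44.4 - (-15.5)
Span = 59.9

59.9


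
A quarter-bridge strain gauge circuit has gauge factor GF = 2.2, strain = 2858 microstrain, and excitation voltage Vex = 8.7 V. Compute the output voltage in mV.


Quarter bridge output: Vout = (GF * epsilon * Vex) / 4.
Vout = (2.2 * 2858e-6 * 8.7) / 4
Vout = 0.05470212 / 4 V
Vout = 0.01367553 V = 13.6755 mV

13.6755 mV


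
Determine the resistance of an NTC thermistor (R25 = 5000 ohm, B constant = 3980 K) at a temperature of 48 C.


NTC thermistor equation: Rt = R25 * exp(B * (1/T - 1/T25)).
T in Kelvin: 321.15 K, T25 = 298.15 K
1/T - 1/T25 = 1/321.15 - 1/298.15 = -0.00024021
B * (1/T - 1/T25) = 3980 * -0.00024021 = -0.956
Rt = 5000 * exp(-0.956) = 1922.1 ohm

1922.1 ohm


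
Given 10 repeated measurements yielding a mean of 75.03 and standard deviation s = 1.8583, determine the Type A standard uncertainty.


The standard uncertainty for Type A evaluation is u = s / sqrt(n).
u = 1.8583 / sqrt(10)
u = 1.8583 / 3.1623
u = 0.5876

0.5876


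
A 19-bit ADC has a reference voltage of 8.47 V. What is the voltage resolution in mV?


The resolution (LSB) of an ADC is Vref / 2^n.
LSB = 8.47 / 2^19
LSB = 8.47 / 524288
LSB = 1.616e-05 V = 0.01615524 mV

0.01615524 mV


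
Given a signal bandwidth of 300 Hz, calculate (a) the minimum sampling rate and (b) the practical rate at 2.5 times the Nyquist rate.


By Nyquist theorem, fs_min = 2 * fmax.
fs_min = 2 * 300 = 600 Hz
Practical rate = 2.5 * fs_min = 2.5 * 600 = 1500 Hz

fs_min = 600 Hz, fs_practical = 1500 Hz


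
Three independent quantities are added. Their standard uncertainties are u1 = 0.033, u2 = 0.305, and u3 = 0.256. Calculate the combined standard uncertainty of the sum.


For a sum of independent quantities, uc = sqrt(u1^2 + u2^2 + u3^2).
uc = sqrt(0.033^2 + 0.305^2 + 0.256^2)
uc = sqrt(0.001089 + 0.093025 + 0.065536)
uc = 0.3996

0.3996


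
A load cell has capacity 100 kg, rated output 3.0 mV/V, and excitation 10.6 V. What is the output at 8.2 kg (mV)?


Vout = rated_output * Vex * (load / capacity).
Vout = 3.0 * 10.6 * (8.2 / 100)
Vout = 3.0 * 10.6 * 0.082
Vout = 2.608 mV

2.608 mV


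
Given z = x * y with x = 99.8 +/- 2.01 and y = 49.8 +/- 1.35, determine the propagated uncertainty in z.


For a product z = x*y, the relative uncertainty is:
uz/z = sqrt((ux/x)^2 + (uy/y)^2)
Relative uncertainties: ux/x = 2.01/99.8 = 0.02014
uy/y = 1.35/49.8 = 0.027108
z = 99.8 * 49.8 = 4970.0
uz = 4970.0 * sqrt(0.02014^2 + 0.027108^2) = 167.845

167.845


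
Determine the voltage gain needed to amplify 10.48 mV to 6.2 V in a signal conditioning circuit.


Gain = Vout / Vin (converting to same units).
G = 6.2 V / 10.48 mV
G = 6200.0 mV / 10.48 mV
G = 591.6

591.6


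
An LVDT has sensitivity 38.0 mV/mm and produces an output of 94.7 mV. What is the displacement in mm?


Displacement = Vout / sensitivity.
d = 94.7 / 38.0
d = 2.492 mm

2.492 mm


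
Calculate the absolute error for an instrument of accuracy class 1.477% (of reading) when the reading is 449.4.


Absolute error = (accuracy% / 100) * reading.
Error = (1.477 / 100) * 449.4
Error = 0.01477 * 449.4
Error = 6.6376

6.6376


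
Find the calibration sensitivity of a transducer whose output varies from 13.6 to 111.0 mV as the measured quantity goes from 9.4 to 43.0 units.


Sensitivity = (y2 - y1) / (x2 - x1).
S = (111.0 - 13.6) / (43.0 - 9.4)
S = 97.4 / 33.6
S = 2.8988 mV/unit

2.8988 mV/unit


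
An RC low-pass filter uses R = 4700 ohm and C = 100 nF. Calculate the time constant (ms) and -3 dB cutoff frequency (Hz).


Time constant: tau = R * C.
tau = 4700 * 1.00e-07 = 0.00047 s
tau = 0.47 ms
Cutoff frequency: fc = 1 / (2*pi*R*C).
fc = 1 / (2*pi*0.00047) = 338.63 Hz

tau = 0.47 ms, fc = 338.63 Hz


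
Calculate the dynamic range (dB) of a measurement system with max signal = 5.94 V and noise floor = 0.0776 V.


Dynamic range = 20 * log10(Vmax / Vnoise).
DR = 20 * log10(5.94 / 0.0776)
DR = 20 * log10(76.55)
DR = 37.68 dB

37.68 dB


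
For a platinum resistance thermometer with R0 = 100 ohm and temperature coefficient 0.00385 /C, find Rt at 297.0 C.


The RTD equation: Rt = R0 * (1 + alpha * T).
Rt = 100 * (1 + 0.00385 * 297.0)
Rt = 100 * (1 + 1.14345)
Rt = 100 * 2.14345
Rt = 214.345 ohm

214.345 ohm


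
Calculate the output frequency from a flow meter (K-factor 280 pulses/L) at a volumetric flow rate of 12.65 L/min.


Frequency = K * Q / 60 (converting L/min to L/s).
f = 280 * 12.65 / 60
f = 3542.0 / 60
f = 59.03 Hz

59.03 Hz


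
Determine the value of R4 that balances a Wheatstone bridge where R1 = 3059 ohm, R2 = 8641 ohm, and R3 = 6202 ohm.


At balance: R1*R4 = R2*R3, so R4 = R2*R3/R1.
R4 = 8641 * 6202 / 3059
R4 = 53591482 / 3059
R4 = 17519.28 ohm

17519.28 ohm


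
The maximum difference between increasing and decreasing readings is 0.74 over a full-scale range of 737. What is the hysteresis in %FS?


Hysteresis = (max difference / full scale) * 100%.
H = (0.74 / 737) * 100
H = 0.1 %FS

0.1 %FS


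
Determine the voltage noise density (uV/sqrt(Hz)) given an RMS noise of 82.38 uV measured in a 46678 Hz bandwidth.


Noise spectral density = Vrms / sqrt(BW).
NSD = 82.38 / sqrt(46678)
NSD = 82.38 / 216.0509
NSD = 0.3813 uV/sqrt(Hz)

0.3813 uV/sqrt(Hz)


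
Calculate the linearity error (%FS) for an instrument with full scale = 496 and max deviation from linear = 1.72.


Linearity error = (max deviation / full scale) * 100%.
Linearity = (1.72 / 496) * 100
Linearity = 0.347 %FS

0.347 %FS


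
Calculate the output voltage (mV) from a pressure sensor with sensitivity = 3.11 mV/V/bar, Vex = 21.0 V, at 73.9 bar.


Output = sensitivity * Vex * P.
Vout = 3.11 * 21.0 * 73.9
Vout = 65.31 * 73.9
Vout = 4826.41 mV

4826.41 mV


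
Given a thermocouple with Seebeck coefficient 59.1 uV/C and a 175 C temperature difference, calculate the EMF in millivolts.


The thermocouple output V = sensitivity * dT.
V = 59.1 uV/C * 175 C
V = 10342.5 uV
V = 10.342 mV

10.342 mV


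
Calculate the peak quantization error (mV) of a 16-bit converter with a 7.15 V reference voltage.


The maximum quantization error is +/- LSB/2.
LSB = Vref / 2^n = 7.15 / 65536 = 0.0001091 V
Max error = LSB / 2 = 0.0001091 / 2 = 5.455e-05 V
Max error = 0.0546 mV

0.0546 mV


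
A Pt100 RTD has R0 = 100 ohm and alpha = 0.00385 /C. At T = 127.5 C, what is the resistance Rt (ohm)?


The RTD equation: Rt = R0 * (1 + alpha * T).
Rt = 100 * (1 + 0.00385 * 127.5)
Rt = 100 * (1 + 0.490875)
Rt = 100 * 1.490875
Rt = 149.088 ohm

149.088 ohm


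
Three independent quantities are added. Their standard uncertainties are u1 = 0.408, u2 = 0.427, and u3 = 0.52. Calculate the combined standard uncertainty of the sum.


For a sum of independent quantities, uc = sqrt(u1^2 + u2^2 + u3^2).
uc = sqrt(0.408^2 + 0.427^2 + 0.52^2)
uc = sqrt(0.166464 + 0.182329 + 0.2704)
uc = 0.7869

0.7869


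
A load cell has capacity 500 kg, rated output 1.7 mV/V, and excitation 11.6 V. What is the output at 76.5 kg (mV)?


Vout = rated_output * Vex * (load / capacity).
Vout = 1.7 * 11.6 * (76.5 / 500)
Vout = 1.7 * 11.6 * 0.153
Vout = 3.017 mV

3.017 mV


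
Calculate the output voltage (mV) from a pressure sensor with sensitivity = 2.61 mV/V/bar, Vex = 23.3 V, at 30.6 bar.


Output = sensitivity * Vex * P.
Vout = 2.61 * 23.3 * 30.6
Vout = 60.813 * 30.6
Vout = 1860.88 mV

1860.88 mV


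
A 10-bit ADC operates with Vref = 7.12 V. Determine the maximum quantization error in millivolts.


The maximum quantization error is +/- LSB/2.
LSB = Vref / 2^n = 7.12 / 1024 = 0.00695313 V
Max error = LSB / 2 = 0.00695313 / 2 = 0.00347656 V
Max error = 3.4766 mV

3.4766 mV


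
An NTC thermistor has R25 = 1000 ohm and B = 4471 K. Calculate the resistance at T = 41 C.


NTC thermistor equation: Rt = R25 * exp(B * (1/T - 1/T25)).
T in Kelvin: 314.15 K, T25 = 298.15 K
1/T - 1/T25 = 1/314.15 - 1/298.15 = -0.00017082
B * (1/T - 1/T25) = 4471 * -0.00017082 = -0.7638
Rt = 1000 * exp(-0.7638) = 465.9 ohm

465.9 ohm


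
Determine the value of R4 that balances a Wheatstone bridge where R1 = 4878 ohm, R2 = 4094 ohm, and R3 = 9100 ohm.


At balance: R1*R4 = R2*R3, so R4 = R2*R3/R1.
R4 = 4094 * 9100 / 4878
R4 = 37255400 / 4878
R4 = 7637.43 ohm

7637.43 ohm


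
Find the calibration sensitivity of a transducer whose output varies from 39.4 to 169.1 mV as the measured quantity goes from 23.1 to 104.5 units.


Sensitivity = (y2 - y1) / (x2 - x1).
S = (169.1 - 39.4) / (104.5 - 23.1)
S = 129.7 / 81.4
S = 1.5934 mV/unit

1.5934 mV/unit


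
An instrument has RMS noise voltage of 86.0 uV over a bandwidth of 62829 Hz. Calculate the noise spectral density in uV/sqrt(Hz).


Noise spectral density = Vrms / sqrt(BW).
NSD = 86.0 / sqrt(62829)
NSD = 86.0 / 250.6571
NSD = 0.3431 uV/sqrt(Hz)

0.3431 uV/sqrt(Hz)


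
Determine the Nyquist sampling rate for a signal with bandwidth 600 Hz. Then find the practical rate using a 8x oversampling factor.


By Nyquist theorem, fs_min = 2 * fmax.
fs_min = 2 * 600 = 1200 Hz
Practical rate = 8 * fs_min = 8 * 1200 = 9600 Hz

fs_min = 1200 Hz, fs_practical = 9600 Hz


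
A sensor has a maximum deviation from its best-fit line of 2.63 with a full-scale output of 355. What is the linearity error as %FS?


Linearity error = (max deviation / full scale) * 100%.
Linearity = (2.63 / 355) * 100
Linearity = 0.741 %FS

0.741 %FS


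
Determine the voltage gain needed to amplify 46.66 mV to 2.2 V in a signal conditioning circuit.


Gain = Vout / Vin (converting to same units).
G = 2.2 V / 46.66 mV
G = 2200.0 mV / 46.66 mV
G = 47.15

47.15
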